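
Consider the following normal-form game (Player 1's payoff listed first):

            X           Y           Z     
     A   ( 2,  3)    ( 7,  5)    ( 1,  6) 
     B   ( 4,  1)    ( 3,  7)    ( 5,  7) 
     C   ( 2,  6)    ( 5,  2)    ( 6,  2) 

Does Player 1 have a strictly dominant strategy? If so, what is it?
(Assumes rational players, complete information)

No strictly dominant strategy exists for Player 1

Work:
A strategy strictly dominates another if it gives a strictly higher payoff against every opponent action. Compare each pair of P1's strategies column-by-column:
  A vs B: [2 vs 4, 7 vs 3, 1 vs 5] → A does not strictly dominate B (column X: 2 ≤ 4)
  A vs C: [2 vs 2, 7 vs 5, 1 vs 6] → A does not strictly dominate C (column X: 2 ≤ 2)
  B vs A: [4 vs 2, 3 vs 7, 5 vs 1] → B does not strictly dominate A (column Y: 3 ≤ 7)
  B vs C: [4 vs 2, 3 vs 5, 5 vs 6] → B does not strictly dominate C (column Y: 3 ≤ 5)
  C vs A: [2 vs 2, 5 vs 7, 6 vs 1] → C does not strictly dominate A (column X: 2 ≤ 2)
  C vs B: [2 vs 4, 5 vs 3, 6 vs 5] → C does not strictly dominate B (column X: 2 ≤ 4)
No single strategy strictly dominates all others → no strictly dominant strategy.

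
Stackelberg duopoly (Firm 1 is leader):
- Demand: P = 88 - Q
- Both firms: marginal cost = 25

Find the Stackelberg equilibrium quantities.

q₁* (leader) = 31.5, q₂* (follower) = 15.75

Work:
Follower's reaction: q₂ = (a - c - q₁)/2
Leader substitutes: π₁ = q₁·(a - q₁ - (a-c-q₁)/2 - c)
FOC: q₁* = (88 - 25)/2 = 31.50
Then: q₂* = (88 - 25 - 31.5)/2 = 15.75
Leader has first-mover advantage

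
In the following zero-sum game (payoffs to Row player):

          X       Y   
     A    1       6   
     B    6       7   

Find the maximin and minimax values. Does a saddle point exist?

Maximin = 6, Minimax = 6, Saddle: True

Work:
Row minimums: [1, 6] → maximin = 6
Column maximums: [6, 7] → minimax = 6
Saddle point exists! Game value = 6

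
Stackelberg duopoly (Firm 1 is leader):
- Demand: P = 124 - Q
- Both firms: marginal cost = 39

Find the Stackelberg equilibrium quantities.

q₁* (leader) = 42.5, q₂* (follower) = 21.25

Work:
Follower's reaction: q₂ = (a - c - q₁)/2
Leader substitutes: π₁ = q₁·(a - q₁ - (a-c-q₁)/2 - c)
FOC: q₁* = (124 - 39)/2 = 42.50
Then: q₂* = (124 - 39 - 42.5)/2 = 21.25
Leader has first-mover advantage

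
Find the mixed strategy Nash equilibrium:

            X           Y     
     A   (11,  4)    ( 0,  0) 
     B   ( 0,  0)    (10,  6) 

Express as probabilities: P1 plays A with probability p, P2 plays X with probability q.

p = 0.6, q = 0.4762

Work:
Find probabilities that make opponent indifferent:
P2 chooses q to make P1 indifferent between A and B
P1 chooses p to make P2 indifferent between X and Y
Mixed NE: P1 plays (A: 0.6, B: 0.4), P2 plays (X: 0.4762, Y: 0.5238)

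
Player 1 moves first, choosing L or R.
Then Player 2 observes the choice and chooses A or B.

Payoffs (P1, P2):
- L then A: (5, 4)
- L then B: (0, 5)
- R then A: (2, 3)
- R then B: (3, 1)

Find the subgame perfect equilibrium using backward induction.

P1 plays R, P2 plays B after L and A after R; Payoff (2, 3)

Work:
Backward induction:
After L: P2 chooses B → P1 gets 0
After R: P2 chooses A → P1 gets 2
P1 chooses R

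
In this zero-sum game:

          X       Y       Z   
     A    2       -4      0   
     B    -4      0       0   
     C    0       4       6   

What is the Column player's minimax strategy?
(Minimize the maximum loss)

Column should play X, value = 2

Work:
Column player minimizes Row's maximum payoff:
Column X: max payoff to Row = 2
Column Y: max payoff to Row = 4
Column Z: max payoff to Row = 6
Minimum is 2, achieved by column X.
Minimax strategy: X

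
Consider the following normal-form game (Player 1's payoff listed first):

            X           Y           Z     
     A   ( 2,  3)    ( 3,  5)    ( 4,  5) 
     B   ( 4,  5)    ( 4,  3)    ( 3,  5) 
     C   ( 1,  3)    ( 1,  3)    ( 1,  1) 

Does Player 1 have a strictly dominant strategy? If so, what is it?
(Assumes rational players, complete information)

No strictly dominant strategy exists for Player 1

Work:
A strategy strictly dominates another if it gives a strictly higher payoff against every opponent action. Compare each pair of P1's strategies column-by-column:
  A vs B: [2 vs 4, 3 vs 4, 4 vs 3] → A does not strictly dominate B (column X: 2 ≤ 4)
  A vs C: [2 vs 1, 3 vs 1, 4 vs 1] → A strictly dominates C
  B vs A: [4 vs 2, 4 vs 3, 3 vs 4] → B does not strictly dominate A (column Z: 3 ≤ 4)
  B vs C: [4 vs 1, 4 vs 1, 3 vs 1] → B strictly dominates C
  C vs A: [1 vs 2, 1 vs 3, 1 vs 4] → C does not strictly dominate A (column X: 1 ≤ 2)
  C vs B: [1 vs 4, 1 vs 4, 1 vs 3] → C does not strictly dominate B (column X: 1 ≤ 4)
No single strategy strictly dominates all others → no strictly dominant strategy.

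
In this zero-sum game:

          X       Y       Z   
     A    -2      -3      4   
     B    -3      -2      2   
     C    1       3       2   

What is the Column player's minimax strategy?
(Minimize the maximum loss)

Column should play X, value = 1

Work:
Column player minimizes Row's maximum payoff:
Column X: max payoff to Row = 1
Column Y: max payoff to Row = 3
Column Z: max payoff to Row = 4
Minimum is 1, achieved by column X.
Minimax strategy: X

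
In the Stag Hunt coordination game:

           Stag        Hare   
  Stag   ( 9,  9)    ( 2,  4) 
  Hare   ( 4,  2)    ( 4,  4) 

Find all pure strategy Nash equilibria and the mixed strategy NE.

Pure NE: (Stag, Stag) and (Hare, Hare); Mixed NE: p = 0.2857, q = 0.2857

Work:
Check pure NE:
(Stag, Stag): (9, 9) - no unilateral deviation beneficial
(Hare, Hare): (4, 4) - no unilateral deviation beneficial
Mixed NE: P1 plays Stag with p = 0.2857, P2 plays Stag with q = 0.2857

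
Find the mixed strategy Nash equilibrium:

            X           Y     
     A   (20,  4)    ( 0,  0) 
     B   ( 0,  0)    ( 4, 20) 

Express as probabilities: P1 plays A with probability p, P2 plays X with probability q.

p = 0.8333, q = 0.1667

Work:
Find probabilities that make opponent indifferent:
P2 chooses q to make P1 indifferent between A and B
P1 chooses p to make P2 indifferent between X and Y
Mixed NE: P1 plays (A: 0.8333, B: 0.1667), P2 plays (X: 0.1667, Y: 0.8333)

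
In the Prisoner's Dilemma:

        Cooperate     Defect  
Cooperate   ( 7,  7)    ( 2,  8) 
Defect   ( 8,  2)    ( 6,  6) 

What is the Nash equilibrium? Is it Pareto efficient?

(Defect, Defect) is NE; not Pareto efficient

Work:
Defect dominates Cooperate for both players:
If P2 cooperates: Defect (8) > Cooperate (7)
If P2 defects: Defect (6) > Cooperate (2)
NE: (Defect, Defect) with payoff (6, 6)
But (Cooperate, Cooperate) = (7, 7) Pareto dominates (6, 6)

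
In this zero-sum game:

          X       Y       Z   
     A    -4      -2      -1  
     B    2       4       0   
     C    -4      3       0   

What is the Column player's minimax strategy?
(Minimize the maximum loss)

Column should play Z, value = 0

Work:
Column player minimizes Row's maximum payoff:
Column X: max payoff to Row = 2
Column Y: max payoff to Row = 4
Column Z: max payoff to Row = 0
Minimum is 0, achieved by column Z.
Minimax strategy: Z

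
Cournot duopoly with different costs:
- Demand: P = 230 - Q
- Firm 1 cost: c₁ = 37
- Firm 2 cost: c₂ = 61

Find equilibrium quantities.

q₁* = 72.33, q₂* = 48.33

Work:
Reaction: q₁ = (230 - 37 - q₂)/2
Reaction: q₂ = (230 - 61 - q₁)/2
Solve simultaneously:
q₁* = (230 - 2×37 + 61)/3 = 72.33
q₂* = (230 - 2×61 + 37)/3 = 48.33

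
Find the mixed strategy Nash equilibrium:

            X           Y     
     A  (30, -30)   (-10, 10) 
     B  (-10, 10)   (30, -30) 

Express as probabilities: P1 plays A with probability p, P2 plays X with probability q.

p = 0.5, q = 0.5

Work:
Find probabilities that make opponent indifferent:
P2 chooses q to make P1 indifferent between A and B
P1 chooses p to make P2 indifferent between X and Y
Mixed NE: P1 plays (A: 0.5, B: 0.5), P2 plays (X: 0.5, Y: 0.5)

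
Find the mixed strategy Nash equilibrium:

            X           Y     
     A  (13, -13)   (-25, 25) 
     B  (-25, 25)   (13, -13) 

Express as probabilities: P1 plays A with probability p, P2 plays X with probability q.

p = 0.5, q = 0.5

Work:
Find probabilities that make opponent indifferent:
P2 chooses q to make P1 indifferent between A and B
P1 chooses p to make P2 indifferent between X and Y
Mixed NE: P1 plays (A: 0.5, B: 0.5), P2 plays (X: 0.5, Y: 0.5)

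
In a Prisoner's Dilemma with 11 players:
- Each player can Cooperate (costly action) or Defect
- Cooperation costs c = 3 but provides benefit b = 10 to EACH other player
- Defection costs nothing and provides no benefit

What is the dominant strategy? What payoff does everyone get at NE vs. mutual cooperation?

Dominant: Defect; NE payoff = 0; Coop payoff = 97

Work:
Defect dominates (saves cost c = 3, benefit to others is external)
NE: All defect → everyone gets 0
If all cooperate: each receives (10)×10 - 3 = 97
Social dilemma: 97 > 0 but NE gives 0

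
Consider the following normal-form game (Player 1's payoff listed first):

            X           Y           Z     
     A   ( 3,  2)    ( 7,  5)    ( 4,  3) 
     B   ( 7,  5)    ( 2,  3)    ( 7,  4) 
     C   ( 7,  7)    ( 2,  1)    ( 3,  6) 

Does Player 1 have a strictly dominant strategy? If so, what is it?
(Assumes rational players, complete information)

No strictly dominant strategy exists for Player 1

Work:
A strategy strictly dominates another if it gives a strictly higher payoff against every opponent action. Compare each pair of P1's strategies column-by-column:
  A vs B: [3 vs 7, 7 vs 2, 4 vs 7] → A does not strictly dominate B (column X: 3 ≤ 7)
  A vs C: [3 vs 7, 7 vs 2, 4 vs 3] → A does not strictly dominate C (column X: 3 ≤ 7)
  B vs A: [7 vs 3, 2 vs 7, 7 vs 4] → B does not strictly dominate A (column Y: 2 ≤ 7)
  B vs C: [7 vs 7, 2 vs 2, 7 vs 3] → B does not strictly dominate C (column X: 7 ≤ 7)
  C vs A: [7 vs 3, 2 vs 7, 3 vs 4] → C does not strictly dominate A (column Y: 2 ≤ 7)
  C vs B: [7 vs 7, 2 vs 2, 3 vs 7] → C does not strictly dominate B (column X: 7 ≤ 7)
No single strategy strictly dominates all others → no strictly dominant strategy.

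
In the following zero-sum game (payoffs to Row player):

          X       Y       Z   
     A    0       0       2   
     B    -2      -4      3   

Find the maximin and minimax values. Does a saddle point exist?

Maximin = 0, Minimax = 0, Saddle: True

Work:
Row minimums: [0, -4] → maximin = 0
Column maximums: [0, 0, 3] → minimax = 0
Saddle point exists! Game value = 0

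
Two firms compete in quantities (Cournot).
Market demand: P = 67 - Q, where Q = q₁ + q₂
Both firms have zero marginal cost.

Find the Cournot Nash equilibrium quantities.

q₁* = q₂* = 22.33; P* = 22.33

Work:
Profit: π_i = P·q_i = (a - q_i - q_j)·q_i
FOC: ∂π_i/∂q_i = a - 2q_i - q_j = 0
Reaction function: q_i = (67 - q_j)/2
Symmetry: q* = 67/3 = 22.33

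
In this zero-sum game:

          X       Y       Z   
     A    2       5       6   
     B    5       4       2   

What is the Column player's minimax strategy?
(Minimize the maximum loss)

Column should play X or Y (all achieve the minimum), value = 5

Work:
Column player minimizes Row's maximum payoff:
Column X: max payoff to Row = 5
Column Y: max payoff to Row = 5
Column Z: max payoff to Row = 6
Minimum is 5, achieved by columns X, Y (tied).
Each of X or Y is a minimax strategy.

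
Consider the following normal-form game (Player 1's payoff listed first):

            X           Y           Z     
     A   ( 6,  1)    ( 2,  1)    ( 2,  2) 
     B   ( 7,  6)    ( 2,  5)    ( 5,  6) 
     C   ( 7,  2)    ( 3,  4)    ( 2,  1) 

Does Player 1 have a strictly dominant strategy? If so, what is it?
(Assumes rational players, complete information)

No strictly dominant strategy exists for Player 1

Work:
A strategy strictly dominates another if it gives a strictly higher payoff against every opponent action. Compare each pair of P1's strategies column-by-column:
  A vs B: [6 vs 7, 2 vs 2, 2 vs 5] → A does not strictly dominate B (column X: 6 ≤ 7)
  A vs C: [6 vs 7, 2 vs 3, 2 vs 2] → A does not strictly dominate C (column X: 6 ≤ 7)
  B vs A: [7 vs 6, 2 vs 2, 5 vs 2] → B does not strictly dominate A (column Y: 2 ≤ 2)
  B vs C: [7 vs 7, 2 vs 3, 5 vs 2] → B does not strictly dominate C (column X: 7 ≤ 7)
  C vs A: [7 vs 6, 3 vs 2, 2 vs 2] → C does not strictly dominate A (column Z: 2 ≤ 2)
  C vs B: [7 vs 7, 3 vs 2, 2 vs 5] → C does not strictly dominate B (column X: 7 ≤ 7)
No single strategy strictly dominates all others → no strictly dominant strategy.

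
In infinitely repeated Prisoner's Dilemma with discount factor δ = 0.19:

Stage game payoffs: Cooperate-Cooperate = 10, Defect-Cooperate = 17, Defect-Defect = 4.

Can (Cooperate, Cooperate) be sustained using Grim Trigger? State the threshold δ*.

δ* = 0.5385; since δ = 0.19 < 0.5385, cooperation cannot be sustained

Work:
For Grim Trigger:
Cooperate forever: 10/(1-δ)
Defect then punished: 17 + 4·δ/(1-δ)
Need: 10/(1-δ) ≥ 17 + 4·δ/(1-δ)
Solving: δ ≥ (T-R)/(T-P) = (17-10)/(17-4) = 0.5385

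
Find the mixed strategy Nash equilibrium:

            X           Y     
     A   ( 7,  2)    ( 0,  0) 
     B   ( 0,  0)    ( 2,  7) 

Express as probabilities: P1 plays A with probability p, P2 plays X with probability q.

p = 0.7778, q = 0.2222

Work:
Find probabilities that make opponent indifferent:
P2 chooses q to make P1 indifferent between A and B
P1 chooses p to make P2 indifferent between X and Y
Mixed NE: P1 plays (A: 0.7778, B: 0.2222), P2 plays (X: 0.2222, Y: 0.7778)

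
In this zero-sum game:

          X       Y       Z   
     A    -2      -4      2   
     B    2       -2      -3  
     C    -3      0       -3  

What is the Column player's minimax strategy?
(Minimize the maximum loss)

Column should play Y, value = 0

Work:
Column player minimizes Row's maximum payoff:
Column X: max payoff to Row = 2
Column Y: max payoff to Row = 0
Column Z: max payoff to Row = 2
Minimum is 0, achieved by column Y.
Minimax strategy: Y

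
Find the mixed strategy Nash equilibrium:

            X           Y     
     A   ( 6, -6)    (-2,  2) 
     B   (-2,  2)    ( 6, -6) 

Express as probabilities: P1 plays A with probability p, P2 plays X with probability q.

p = 0.5, q = 0.5

Work:
Find probabilities that make opponent indifferent:
P2 chooses q to make P1 indifferent between A and B
P1 chooses p to make P2 indifferent between X and Y
Mixed NE: P1 plays (A: 0.5, B: 0.5), P2 plays (X: 0.5, Y: 0.5)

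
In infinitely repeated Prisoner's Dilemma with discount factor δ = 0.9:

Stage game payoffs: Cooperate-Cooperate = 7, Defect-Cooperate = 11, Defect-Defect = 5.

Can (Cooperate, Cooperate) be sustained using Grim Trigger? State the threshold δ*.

δ* = 0.6667; since δ = 0.9 ≥ 0.6667, cooperation can be sustained

Work:
For Grim Trigger:
Cooperate forever: 7/(1-δ)
Defect then punished: 11 + 5·δ/(1-δ)
Need: 7/(1-δ) ≥ 11 + 5·δ/(1-δ)
Solving: δ ≥ (T-R)/(T-P) = (11-7)/(11-5) = 0.6667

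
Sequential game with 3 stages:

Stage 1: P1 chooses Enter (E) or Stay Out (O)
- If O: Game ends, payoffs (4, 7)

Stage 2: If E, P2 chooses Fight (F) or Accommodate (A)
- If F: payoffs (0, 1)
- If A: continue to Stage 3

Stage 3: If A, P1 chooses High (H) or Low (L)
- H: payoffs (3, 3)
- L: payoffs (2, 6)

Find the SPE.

SPE: (O, A, H); Outcome (4, 7)

Work:
Stage 3: P1 chooses H (3 vs 2)
Stage 2: P2: F->1, A->3 (anticipating H). Choose A
Stage 1: P1: O->4, E->3 (anticipating A, H). Choose O
SPE path: O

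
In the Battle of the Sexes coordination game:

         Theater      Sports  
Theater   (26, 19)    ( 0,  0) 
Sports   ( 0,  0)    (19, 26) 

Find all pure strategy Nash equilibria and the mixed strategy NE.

Pure NE: (Theater, Theater) and (Sports, Sports); Mixed NE: p = 0.5778, q = 0.4222

Work:
Check pure NE:
(Theater, Theater): (26, 19) - no unilateral deviation beneficial
(Sports, Sports): (19, 26) - no unilateral deviation beneficial
Mixed NE: P1 plays Theater with p = 0.5778, P2 plays Theater with q = 0.4222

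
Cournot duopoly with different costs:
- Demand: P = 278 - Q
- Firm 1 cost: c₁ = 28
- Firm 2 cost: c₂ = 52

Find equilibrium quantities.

q₁* = 91.33, q₂* = 67.33

Work:
Reaction: q₁ = (278 - 28 - q₂)/2
Reaction: q₂ = (278 - 52 - q₁)/2
Solve simultaneously:
q₁* = (278 - 2×28 + 52)/3 = 91.33
q₂* = (278 - 2×52 + 28)/3 = 67.33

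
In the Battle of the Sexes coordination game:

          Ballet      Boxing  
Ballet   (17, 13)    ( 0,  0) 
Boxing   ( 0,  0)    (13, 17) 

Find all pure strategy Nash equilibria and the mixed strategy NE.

Pure NE: (Ballet, Ballet) and (Boxing, Boxing); Mixed NE: p = 0.5667, q = 0.4333

Work:
Check pure NE:
(Ballet, Ballet): (17, 13) - no unilateral deviation beneficial
(Boxing, Boxing): (13, 17) - no unilateral deviation beneficial
Mixed NE: P1 plays Ballet with p = 0.5667, P2 plays Ballet with q = 0.4333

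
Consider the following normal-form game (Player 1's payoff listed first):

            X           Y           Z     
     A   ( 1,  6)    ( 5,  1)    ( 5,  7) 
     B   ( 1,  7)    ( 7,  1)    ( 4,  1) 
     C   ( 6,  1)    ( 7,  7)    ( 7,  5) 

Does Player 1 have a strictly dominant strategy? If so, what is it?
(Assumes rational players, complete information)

No strictly dominant strategy exists for Player 1

Work:
A strategy strictly dominates another if it gives a strictly higher payoff against every opponent action. Compare each pair of P1's strategies column-by-column:
  A vs B: [1 vs 1, 5 vs 7, 5 vs 4] → A does not strictly dominate B (column X: 1 ≤ 1)
  A vs C: [1 vs 6, 5 vs 7, 5 vs 7] → A does not strictly dominate C (column X: 1 ≤ 6)
  B vs A: [1 vs 1, 7 vs 5, 4 vs 5] → B does not strictly dominate A (column X: 1 ≤ 1)
  B vs C: [1 vs 6, 7 vs 7, 4 vs 7] → B does not strictly dominate C (column X: 1 ≤ 6)
  C vs A: [6 vs 1, 7 vs 5, 7 vs 5] → C strictly dominates A
  C vs B: [6 vs 1, 7 vs 7, 7 vs 4] → C does not strictly dominate B (column Y: 7 ≤ 7)
No single strategy strictly dominates all others → no strictly dominant strategy.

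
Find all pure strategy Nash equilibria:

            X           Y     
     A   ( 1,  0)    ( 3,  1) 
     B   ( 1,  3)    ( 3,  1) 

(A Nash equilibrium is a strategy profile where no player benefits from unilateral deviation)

Nash equilibrium: (A, Y), (B, X)

Work:
Best responses:
  P1 vs X: payoffs [1, 1] → best response A/B (payoff 1)
  P1 vs Y: payoffs [3, 3] → best response A/B (payoff 3)
  P2 vs A: payoffs [0, 1] → best response Y (payoff 1)
  P2 vs B: payoffs [3, 1] → best response X (payoff 3)
Mutual best responses: (A,Y), (B,X) → Nash equilibria.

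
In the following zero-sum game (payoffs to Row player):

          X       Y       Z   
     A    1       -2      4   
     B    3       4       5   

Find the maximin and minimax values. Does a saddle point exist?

Maximin = 3, Minimax = 3, Saddle: True

Work:
Row minimums: [-2, 3] → maximin = 3
Column maximums: [3, 4, 5] → minimax = 3
Saddle point exists! Game value = 3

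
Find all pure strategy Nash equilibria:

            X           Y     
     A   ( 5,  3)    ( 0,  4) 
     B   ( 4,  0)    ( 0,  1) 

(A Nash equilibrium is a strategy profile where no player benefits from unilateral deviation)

Nash equilibrium: (A, Y), (B, Y)

Work:
Best responses:
  P1 vs X: payoffs [5, 4] → best response A (payoff 5)
  P1 vs Y: payoffs [0, 0] → best response A/B (payoff 0)
  P2 vs A: payoffs [3, 4] → best response Y (payoff 4)
  P2 vs B: payoffs [0, 1] → best response Y (payoff 1)
Mutual best responses: (A,Y), (B,Y) → Nash equilibria.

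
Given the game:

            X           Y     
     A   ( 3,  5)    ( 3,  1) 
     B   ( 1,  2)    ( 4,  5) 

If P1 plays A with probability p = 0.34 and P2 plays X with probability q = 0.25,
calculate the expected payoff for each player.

E[P1] = 3.165, E[P2] = 3.485

Work:
E[P1] = p·q·π₁(A,X) + p·(1-q)·π₁(A,Y) + (1-p)·q·π₁(B,X) + (1-p)·(1-q)·π₁(B,Y)
= 0.34·0.25·3 + 0.34·0.75·3 + 0.66·0.25·1 + 0.66·0.75·4
= 3.165

E[P2] = 3.485 (similar calculation)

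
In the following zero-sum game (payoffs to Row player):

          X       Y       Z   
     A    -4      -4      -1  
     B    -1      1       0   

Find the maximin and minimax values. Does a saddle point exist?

Maximin = -1, Minimax = -1, Saddle: True

Work:
Row minimums: [-4, -1] → maximin = -1
Column maximums: [-1, 1, 0] → minimax = -1
Saddle point exists! Game value = -1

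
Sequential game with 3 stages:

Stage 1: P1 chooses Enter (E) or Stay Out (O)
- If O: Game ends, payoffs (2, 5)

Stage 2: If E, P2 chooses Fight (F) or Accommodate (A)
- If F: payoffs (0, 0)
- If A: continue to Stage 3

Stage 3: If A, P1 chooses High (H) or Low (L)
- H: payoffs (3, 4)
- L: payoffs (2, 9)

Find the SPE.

SPE: (E, A, H); Outcome (3, 4)

Work:
Stage 3: P1 chooses H (3 vs 2)
Stage 2: P2: F->0, A->4 (anticipating H). Choose A
Stage 1: P1: O->2, E->3 (anticipating A, H). Choose E
SPE path: E -> A -> H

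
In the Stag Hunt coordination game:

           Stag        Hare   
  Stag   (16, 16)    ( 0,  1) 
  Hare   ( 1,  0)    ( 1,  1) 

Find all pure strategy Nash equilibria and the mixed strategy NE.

Pure NE: (Stag, Stag) and (Hare, Hare); Mixed NE: p = 0.0625, q = 0.0625

Work:
Check pure NE:
(Stag, Stag): (16, 16) - no unilateral deviation beneficial
(Hare, Hare): (1, 1) - no unilateral deviation beneficial
Mixed NE: P1 plays Stag with p = 0.0625, P2 plays Stag with q = 0.0625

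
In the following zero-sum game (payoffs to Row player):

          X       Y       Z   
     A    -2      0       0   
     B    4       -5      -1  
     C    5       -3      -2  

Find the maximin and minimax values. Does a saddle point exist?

Maximin = -2, Minimax = 0, Saddle: False

Work:
Row minimums: [-2, -5, -3] → maximin = -2
Column maximums: [5, 0, 0] → minimax = 0
No saddle point (maximin ≠ minimax). Mixed strategy needed.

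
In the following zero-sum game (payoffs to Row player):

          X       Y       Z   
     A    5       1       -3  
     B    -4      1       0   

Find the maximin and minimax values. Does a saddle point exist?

Maximin = -3, Minimax = 0, Saddle: False

Work:
Row minimums: [-3, -4] → maximin = -3
Column maximums: [5, 1, 0] → minimax = 0
No saddle point (maximin ≠ minimax). Mixed strategy needed.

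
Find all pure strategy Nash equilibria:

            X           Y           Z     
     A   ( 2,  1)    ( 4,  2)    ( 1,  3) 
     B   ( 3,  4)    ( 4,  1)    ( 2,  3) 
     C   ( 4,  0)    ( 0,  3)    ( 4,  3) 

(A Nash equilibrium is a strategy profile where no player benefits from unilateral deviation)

Nash equilibrium: (C, Z)

Work:
Best responses:
  P1 vs X: payoffs [2, 3, 4] → best response C (payoff 4)
  P1 vs Y: payoffs [4, 4, 0] → best response A/B (payoff 4)
  P1 vs Z: payoffs [1, 2, 4] → best response C (payoff 4)
  P2 vs A: payoffs [1, 2, 3] → best response Z (payoff 3)
  P2 vs B: payoffs [4, 1, 3] → best response X (payoff 4)
  P2 vs C: payoffs [0, 3, 3] → best response Y/Z (payoff 3)
Mutual best responses: (C,Z) → Nash equilibria.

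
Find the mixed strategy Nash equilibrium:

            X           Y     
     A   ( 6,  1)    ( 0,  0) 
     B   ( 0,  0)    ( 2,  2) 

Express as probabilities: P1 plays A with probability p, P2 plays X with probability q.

p = 0.6667, q = 0.25

Work:
Find probabilities that make opponent indifferent:
P2 chooses q to make P1 indifferent between A and B
P1 chooses p to make P2 indifferent between X and Y
Mixed NE: P1 plays (A: 0.6667, B: 0.3333), P2 plays (X: 0.25, Y: 0.75)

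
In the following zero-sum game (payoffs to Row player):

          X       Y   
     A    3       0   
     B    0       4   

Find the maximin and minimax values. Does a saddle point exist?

Maximin = 0, Minimax = 3, Saddle: False

Work:
Row minimums: [0, 0] → maximin = 0
Column maximums: [3, 4] → minimax = 3
No saddle point (maximin ≠ minimax). Mixed strategy needed.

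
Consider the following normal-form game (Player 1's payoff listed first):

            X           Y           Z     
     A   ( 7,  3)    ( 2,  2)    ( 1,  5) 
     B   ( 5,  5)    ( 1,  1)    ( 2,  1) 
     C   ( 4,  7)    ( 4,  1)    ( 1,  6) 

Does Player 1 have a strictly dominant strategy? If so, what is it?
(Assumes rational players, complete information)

No strictly dominant strategy exists for Player 1

Work:
A strategy strictly dominates another if it gives a strictly higher payoff against every opponent action. Compare each pair of P1's strategies column-by-column:
  A vs B: [7 vs 5, 2 vs 1, 1 vs 2] → A does not strictly dominate B (column Z: 1 ≤ 2)
  A vs C: [7 vs 4, 2 vs 4, 1 vs 1] → A does not strictly dominate C (column Y: 2 ≤ 4)
  B vs A: [5 vs 7, 1 vs 2, 2 vs 1] → B does not strictly dominate A (column X: 5 ≤ 7)
  B vs C: [5 vs 4, 1 vs 4, 2 vs 1] → B does not strictly dominate C (column Y: 1 ≤ 4)
  C vs A: [4 vs 7, 4 vs 2, 1 vs 1] → C does not strictly dominate A (column X: 4 ≤ 7)
  C vs B: [4 vs 5, 4 vs 1, 1 vs 2] → C does not strictly dominate B (column X: 4 ≤ 5)
No single strategy strictly dominates all others → no strictly dominant strategy.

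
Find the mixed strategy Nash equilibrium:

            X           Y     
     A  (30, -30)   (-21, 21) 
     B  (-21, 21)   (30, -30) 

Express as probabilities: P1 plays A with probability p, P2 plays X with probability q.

p = 0.5, q = 0.5

Work:
Find probabilities that make opponent indifferent:
P2 chooses q to make P1 indifferent between A and B
P1 chooses p to make P2 indifferent between X and Y
Mixed NE: P1 plays (A: 0.5, B: 0.5), P2 plays (X: 0.5, Y: 0.5)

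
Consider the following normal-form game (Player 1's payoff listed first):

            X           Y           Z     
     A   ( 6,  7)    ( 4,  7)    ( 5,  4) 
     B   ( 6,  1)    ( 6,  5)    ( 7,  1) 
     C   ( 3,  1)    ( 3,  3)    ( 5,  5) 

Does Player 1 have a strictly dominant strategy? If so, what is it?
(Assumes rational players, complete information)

No strictly dominant strategy exists for Player 1

Work:
A strategy strictly dominates another if it gives a strictly higher payoff against every opponent action. Compare each pair of P1's strategies column-by-column:
  A vs B: [6 vs 6, 4 vs 6, 5 vs 7] → A does not strictly dominate B (column X: 6 ≤ 6)
  A vs C: [6 vs 3, 4 vs 3, 5 vs 5] → A does not strictly dominate C (column Z: 5 ≤ 5)
  B vs A: [6 vs 6, 6 vs 4, 7 vs 5] → B does not strictly dominate A (column X: 6 ≤ 6)
  B vs C: [6 vs 3, 6 vs 3, 7 vs 5] → B strictly dominates C
  C vs A: [3 vs 6, 3 vs 4, 5 vs 5] → C does not strictly dominate A (column X: 3 ≤ 6)
  C vs B: [3 vs 6, 3 vs 6, 5 vs 7] → C does not strictly dominate B (column X: 3 ≤ 6)
No single strategy strictly dominates all others → no strictly dominant strategy.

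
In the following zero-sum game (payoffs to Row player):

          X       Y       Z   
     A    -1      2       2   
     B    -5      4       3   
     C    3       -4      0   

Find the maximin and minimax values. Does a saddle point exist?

Maximin = -1, Minimax = 3, Saddle: False

Work:
Row minimums: [-1, -5, -4] → maximin = -1
Column maximums: [3, 4, 3] → minimax = 3
No saddle point (maximin ≠ minimax). Mixed strategy needed.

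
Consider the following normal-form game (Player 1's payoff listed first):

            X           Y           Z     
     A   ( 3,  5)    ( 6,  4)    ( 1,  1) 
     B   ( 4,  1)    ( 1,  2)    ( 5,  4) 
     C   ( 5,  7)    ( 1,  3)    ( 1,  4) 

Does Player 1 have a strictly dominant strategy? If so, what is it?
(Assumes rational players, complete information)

No strictly dominant strategy exists for Player 1

Work:
A strategy strictly dominates another if it gives a strictly higher payoff against every opponent action. Compare each pair of P1's strategies column-by-column:
  A vs B: [3 vs 4, 6 vs 1, 1 vs 5] → A does not strictly dominate B (column X: 3 ≤ 4)
  A vs C: [3 vs 5, 6 vs 1, 1 vs 1] → A does not strictly dominate C (column X: 3 ≤ 5)
  B vs A: [4 vs 3, 1 vs 6, 5 vs 1] → B does not strictly dominate A (column Y: 1 ≤ 6)
  B vs C: [4 vs 5, 1 vs 1, 5 vs 1] → B does not strictly dominate C (column X: 4 ≤ 5)
  C vs A: [5 vs 3, 1 vs 6, 1 vs 1] → C does not strictly dominate A (column Y: 1 ≤ 6)
  C vs B: [5 vs 4, 1 vs 1, 1 vs 5] → C does not strictly dominate B (column Y: 1 ≤ 1)
No single strategy strictly dominates all others → no strictly dominant strategy.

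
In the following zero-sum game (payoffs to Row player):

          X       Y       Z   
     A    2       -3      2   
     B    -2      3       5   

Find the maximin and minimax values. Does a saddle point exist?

Maximin = -2, Minimax = 2, Saddle: False

Work:
Row minimums: [-3, -2] → maximin = -2
Column maximums: [2, 3, 5] → minimax = 2
No saddle point (maximin ≠ minimax). Mixed strategy needed.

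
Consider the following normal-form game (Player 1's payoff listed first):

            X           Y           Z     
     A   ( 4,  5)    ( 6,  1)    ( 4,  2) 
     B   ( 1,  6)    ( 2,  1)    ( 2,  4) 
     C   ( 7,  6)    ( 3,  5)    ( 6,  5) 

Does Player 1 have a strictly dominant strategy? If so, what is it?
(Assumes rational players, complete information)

No strictly dominant strategy exists for Player 1

Work:
A strategy strictly dominates another if it gives a strictly higher payoff against every opponent action. Compare each pair of P1's strategies column-by-column:
  A vs B: [4 vs 1, 6 vs 2, 4 vs 2] → A strictly dominates B
  A vs C: [4 vs 7, 6 vs 3, 4 vs 6] → A does not strictly dominate C (column X: 4 ≤ 7)
  B vs A: [1 vs 4, 2 vs 6, 2 vs 4] → B does not strictly dominate A (column X: 1 ≤ 4)
  B vs C: [1 vs 7, 2 vs 3, 2 vs 6] → B does not strictly dominate C (column X: 1 ≤ 7)
  C vs A: [7 vs 4, 3 vs 6, 6 vs 4] → C does not strictly dominate A (column Y: 3 ≤ 6)
  C vs B: [7 vs 1, 3 vs 2, 6 vs 2] → C strictly dominates B
No single strategy strictly dominates all others → no strictly dominant strategy.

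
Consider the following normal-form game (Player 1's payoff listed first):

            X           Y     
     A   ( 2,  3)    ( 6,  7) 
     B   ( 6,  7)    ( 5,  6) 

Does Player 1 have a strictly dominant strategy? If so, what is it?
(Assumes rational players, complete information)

No strictly dominant strategy exists for Player 1

Work:
A strategy strictly dominates another if it gives a strictly higher payoff against every opponent action. Compare each pair of P1's strategies column-by-column:
  A vs B: [2 vs 6, 6 vs 5] → A does not strictly dominate B (column X: 2 ≤ 6)
  B vs A: [6 vs 2, 5 vs 6] → B does not strictly dominate A (column Y: 5 ≤ 6)
No single strategy strictly dominates all others → no strictly dominant strategy.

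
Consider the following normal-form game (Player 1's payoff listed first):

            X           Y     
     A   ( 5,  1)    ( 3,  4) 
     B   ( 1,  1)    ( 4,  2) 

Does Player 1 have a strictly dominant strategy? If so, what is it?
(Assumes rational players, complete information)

No strictly dominant strategy exists for Player 1

Work:
A strategy strictly dominates another if it gives a strictly higher payoff against every opponent action. Compare each pair of P1's strategies column-by-column:
  A vs B: [5 vs 1, 3 vs 4] → A does not strictly dominate B (column Y: 3 ≤ 4)
  B vs A: [1 vs 5, 4 vs 3] → B does not strictly dominate A (column X: 1 ≤ 5)
No single strategy strictly dominates all others → no strictly dominant strategy.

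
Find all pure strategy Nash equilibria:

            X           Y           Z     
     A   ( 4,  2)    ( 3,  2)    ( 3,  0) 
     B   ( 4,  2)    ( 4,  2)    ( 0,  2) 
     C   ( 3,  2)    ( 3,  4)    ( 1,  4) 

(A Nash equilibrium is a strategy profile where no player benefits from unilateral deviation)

Nash equilibrium: (A, X), (B, X), (B, Y)

Work:
Best responses:
  P1 vs X: payoffs [4, 4, 3] → best response A/B (payoff 4)
  P1 vs Y: payoffs [3, 4, 3] → best response B (payoff 4)
  P1 vs Z: payoffs [3, 0, 1] → best response A (payoff 3)
  P2 vs A: payoffs [2, 2, 0] → best response X/Y (payoff 2)
  P2 vs B: payoffs [2, 2, 2] → best response X/Y/Z (payoff 2)
  P2 vs C: payoffs [2, 4, 4] → best response Y/Z (payoff 4)
Mutual best responses: (A,X), (B,X), (B,Y) → Nash equilibria.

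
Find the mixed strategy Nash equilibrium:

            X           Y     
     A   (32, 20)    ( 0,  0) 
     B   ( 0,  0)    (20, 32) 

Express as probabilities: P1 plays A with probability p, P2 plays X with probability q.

p = 0.6154, q = 0.3846

Work:
Find probabilities that make opponent indifferent:
P2 chooses q to make P1 indifferent between A and B
P1 chooses p to make P2 indifferent between X and Y
Mixed NE: P1 plays (A: 0.6154, B: 0.3846), P2 plays (X: 0.3846, Y: 0.6154)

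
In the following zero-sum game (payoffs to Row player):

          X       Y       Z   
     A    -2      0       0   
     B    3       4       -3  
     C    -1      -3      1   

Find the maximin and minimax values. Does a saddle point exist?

Maximin = -2, Minimax = 1, Saddle: False

Work:
Row minimums: [-2, -3, -3] → maximin = -2
Column maximums: [3, 4, 1] → minimax = 1
No saddle point (maximin ≠ minimax). Mixed strategy needed.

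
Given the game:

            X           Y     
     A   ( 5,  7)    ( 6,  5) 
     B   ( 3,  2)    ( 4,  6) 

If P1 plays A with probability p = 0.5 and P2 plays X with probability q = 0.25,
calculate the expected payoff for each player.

E[P1] = 4.75, E[P2] = 5.25

Work:
E[P1] = p·q·π₁(A,X) + p·(1-q)·π₁(A,Y) + (1-p)·q·π₁(B,X) + (1-p)·(1-q)·π₁(B,Y)
= 0.5·0.25·5 + 0.5·0.75·6 + 0.5·0.25·3 + 0.5·0.75·4
= 4.75

E[P2] = 5.25 (similar calculation)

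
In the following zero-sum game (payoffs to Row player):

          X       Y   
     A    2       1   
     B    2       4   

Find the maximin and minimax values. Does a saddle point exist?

Maximin = 2, Minimax = 2, Saddle: True

Work:
Row minimums: [1, 2] → maximin = 2
Column maximums: [2, 4] → minimax = 2
Saddle point exists! Game value = 2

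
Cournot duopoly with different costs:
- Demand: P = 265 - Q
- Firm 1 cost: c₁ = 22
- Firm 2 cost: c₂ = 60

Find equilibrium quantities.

q₁* = 93.67, q₂* = 55.67

Work:
Reaction: q₁ = (265 - 22 - q₂)/2
Reaction: q₂ = (265 - 60 - q₁)/2
Solve simultaneously:
q₁* = (265 - 2×22 + 60)/3 = 93.67
q₂* = (265 - 2×60 + 22)/3 = 55.67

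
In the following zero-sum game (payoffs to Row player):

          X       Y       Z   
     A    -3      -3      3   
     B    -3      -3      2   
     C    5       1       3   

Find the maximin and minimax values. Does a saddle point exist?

Maximin = 1, Minimax = 1, Saddle: True

Work:
Row minimums: [-3, -3, 1] → maximin = 1
Column maximums: [5, 1, 3] → minimax = 1
Saddle point exists! Game value = 1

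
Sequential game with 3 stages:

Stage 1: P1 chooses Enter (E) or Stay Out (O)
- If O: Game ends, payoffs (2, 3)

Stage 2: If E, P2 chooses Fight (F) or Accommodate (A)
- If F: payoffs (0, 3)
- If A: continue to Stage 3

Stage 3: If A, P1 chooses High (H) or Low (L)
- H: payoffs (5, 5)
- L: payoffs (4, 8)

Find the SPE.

SPE: (E, A, H); Outcome (5, 5)

Work:
Stage 3: P1 chooses H (5 vs 4)
Stage 2: P2: F->3, A->5 (anticipating H). Choose A
Stage 1: P1: O->2, E->5 (anticipating A, H). Choose E
SPE path: E -> A -> H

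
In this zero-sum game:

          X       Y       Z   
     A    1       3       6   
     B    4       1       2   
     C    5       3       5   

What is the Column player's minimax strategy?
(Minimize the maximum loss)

Column should play Y, value = 3

Work:
Column player minimizes Row's maximum payoff:
Column X: max payoff to Row = 5
Column Y: max payoff to Row = 3
Column Z: max payoff to Row = 6
Minimum is 3, achieved by column Y.
Minimax strategy: Y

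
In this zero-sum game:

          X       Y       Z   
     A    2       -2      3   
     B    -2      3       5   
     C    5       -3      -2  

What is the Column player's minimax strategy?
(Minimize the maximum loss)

Column should play Y, value = 3

Work:
Column player minimizes Row's maximum payoff:
Column X: max payoff to Row = 5
Column Y: max payoff to Row = 3
Column Z: max payoff to Row = 5
Minimum is 3, achieved by column Y.
Minimax strategy: Y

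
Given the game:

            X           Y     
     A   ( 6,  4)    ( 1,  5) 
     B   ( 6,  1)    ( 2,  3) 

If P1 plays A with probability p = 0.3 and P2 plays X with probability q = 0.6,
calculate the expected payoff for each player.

E[P1] = 4.28, E[P2] = 2.58

Work:
E[P1] = p·q·π₁(A,X) + p·(1-q)·π₁(A,Y) + (1-p)·q·π₁(B,X) + (1-p)·(1-q)·π₁(B,Y)
= 0.3·0.6·6 + 0.3·0.4·1 + 0.7·0.6·6 + 0.7·0.4·2
= 4.28

E[P2] = 2.58 (similar calculation)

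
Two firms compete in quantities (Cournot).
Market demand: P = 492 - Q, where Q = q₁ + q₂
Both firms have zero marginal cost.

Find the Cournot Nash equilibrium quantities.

q₁* = q₂* = 164.0; P* = 164.0

Work:
Profit: π_i = P·q_i = (a - q_i - q_j)·q_i
FOC: ∂π_i/∂q_i = a - 2q_i - q_j = 0
Reaction function: q_i = (492 - q_j)/2
Symmetry: q* = 492/3 = 164.0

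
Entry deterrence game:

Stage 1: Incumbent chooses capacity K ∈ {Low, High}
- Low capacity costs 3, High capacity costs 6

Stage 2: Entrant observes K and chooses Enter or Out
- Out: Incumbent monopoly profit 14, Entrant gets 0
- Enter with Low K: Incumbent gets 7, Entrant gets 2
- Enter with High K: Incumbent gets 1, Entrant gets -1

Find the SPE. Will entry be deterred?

SPE: (High, Enter|Low, Out|High); Entry deterred. Incumbent net profit = 8

Work:
After Low K: Entrant enters (2 > 0)
After High K: Entrant stays out (-1 < 0)
Incumbent: Low → 7−3=4, High → 14−6=8
Incumbent chooses High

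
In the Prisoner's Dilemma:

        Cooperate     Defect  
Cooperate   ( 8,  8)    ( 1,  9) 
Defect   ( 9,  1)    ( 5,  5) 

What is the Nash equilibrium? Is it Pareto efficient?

(Defect, Defect) is NE; not Pareto efficient

Work:
Defect dominates Cooperate for both players:
If P2 cooperates: Defect (9) > Cooperate (8)
If P2 defects: Defect (5) > Cooperate (1)
NE: (Defect, Defect) with payoff (5, 5)
But (Cooperate, Cooperate) = (8, 8) Pareto dominates (5, 5)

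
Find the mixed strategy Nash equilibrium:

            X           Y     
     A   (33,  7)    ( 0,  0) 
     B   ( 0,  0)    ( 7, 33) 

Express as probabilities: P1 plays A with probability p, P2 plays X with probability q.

p = 0.825, q = 0.175

Work:
Find probabilities that make opponent indifferent:
P2 chooses q to make P1 indifferent between A and B
P1 chooses p to make P2 indifferent between X and Y
Mixed NE: P1 plays (A: 0.825, B: 0.175), P2 plays (X: 0.175, Y: 0.825)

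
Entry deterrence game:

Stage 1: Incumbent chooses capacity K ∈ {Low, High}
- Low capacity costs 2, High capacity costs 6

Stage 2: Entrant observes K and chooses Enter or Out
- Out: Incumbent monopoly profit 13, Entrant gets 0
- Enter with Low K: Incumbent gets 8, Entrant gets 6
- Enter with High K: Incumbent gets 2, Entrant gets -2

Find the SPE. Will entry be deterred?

SPE: (High, Enter|Low, Out|High); Entry deterred. Incumbent net profit = 7

Work:
After Low K: Entrant enters (6 > 0)
After High K: Entrant stays out (-2 < 0)
Incumbent: Low → 8−2=6, High → 13−6=7
Incumbent chooses High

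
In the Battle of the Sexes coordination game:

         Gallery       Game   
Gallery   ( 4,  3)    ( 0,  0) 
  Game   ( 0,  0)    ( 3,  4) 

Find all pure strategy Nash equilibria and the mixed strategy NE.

Pure NE: (Gallery, Gallery) and (Game, Game); Mixed NE: p = 0.5714, q = 0.4286

Work:
Check pure NE:
(Gallery, Gallery): (4, 3) - no unilateral deviation beneficial
(Game, Game): (3, 4) - no unilateral deviation beneficial
Mixed NE: P1 plays Gallery with p = 0.5714, P2 plays Gallery with q = 0.4286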